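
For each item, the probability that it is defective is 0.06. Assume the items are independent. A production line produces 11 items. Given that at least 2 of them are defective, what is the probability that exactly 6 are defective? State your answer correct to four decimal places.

0.0001

X ~ Binomial(11, 0.06). Want P(X=6 | X≥2) = P(X=6) / P(X≥2).
P(X=6) = C(11,6)·0.06^6·0.94^5 = 0.000016
P(X≥2) = 1 − 0.506298 − 0.355486 = 0.138216
Ratio = 0.000016 / 0.138216 = 0.000114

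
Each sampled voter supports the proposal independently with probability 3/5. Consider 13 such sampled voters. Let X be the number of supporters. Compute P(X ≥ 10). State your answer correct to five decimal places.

0.16858

X ~ Binomial(13, 0.60); P(X ≥ 10) = Σ C(13,k) p^k (1−p)^(13−k) over k:
  k=10: C(13,10)·0.60^10·0.40^3 = 0.1106773
  k=11: C(13,11)·0.60^11·0.40^2 = 0.0452771
  k=12: C(13,12)·0.60^12·0.40^1 = 0.0113193
  k=13: C(13,13)·0.60^13·0.40^0 = 0.0013061
Total = 0.1685797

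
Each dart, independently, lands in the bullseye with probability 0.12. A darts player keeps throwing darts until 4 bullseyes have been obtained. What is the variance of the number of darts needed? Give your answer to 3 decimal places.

244.444

Y = total darts until the fourth success; negative binomial with r=4, p=0.12.
Var(Y) = r(1−p)/p² = 4·0.88 / 0.12² = 244.44444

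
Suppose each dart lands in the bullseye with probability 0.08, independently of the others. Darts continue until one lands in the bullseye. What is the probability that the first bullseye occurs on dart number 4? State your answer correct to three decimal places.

0.062

Geometric (trials to first success), p = 0.08.
P(Y = 4) = (1−p)^3 · p = 0.77869 · 0.08 = 0.06230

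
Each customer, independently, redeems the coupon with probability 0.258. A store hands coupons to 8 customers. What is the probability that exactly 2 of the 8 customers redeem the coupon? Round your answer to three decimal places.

0.311

X ~ Binomial(n=8, p=0.258).
P(X=2) = C(8,2) · p^2 · (1−p)^6
= 28 · 0.066564 · 0.16689 = 0.31104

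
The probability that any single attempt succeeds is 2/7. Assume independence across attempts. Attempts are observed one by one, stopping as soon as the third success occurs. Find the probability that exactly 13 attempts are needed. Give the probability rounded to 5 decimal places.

0.05322

Y = trial on which the third success occurs; negative binomial, r=3, p=0.285714.
P(Y=13) = C(12,2) · p^3 · (1−p)^10
= 66 · 0.023324 · 0.034572 = 0.0532181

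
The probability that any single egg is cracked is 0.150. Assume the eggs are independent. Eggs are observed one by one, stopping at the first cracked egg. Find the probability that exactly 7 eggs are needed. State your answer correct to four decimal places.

0.0566

Geometric (trials to first success), p = 0.15.
P(Y = 7) = (1−p)^6 · p = 0.37715 · 0.15 = 0.056572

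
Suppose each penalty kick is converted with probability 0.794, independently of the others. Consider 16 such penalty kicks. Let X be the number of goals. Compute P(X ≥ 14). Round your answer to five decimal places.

0.33010

X ~ Binomial(16, 0.794); P(X ≥ 14) = Σ C(16,k) p^k (1−p)^(16−k) over k:
  k=14: C(16,14)·0.794^14·0.206^2 = 0.2015592
  k=15: C(16,15)·0.794^15·0.206^1 = 0.1035845
  k=16: C(16,16)·0.794^16·0.206^0 = 0.0249533
Total = 0.3300970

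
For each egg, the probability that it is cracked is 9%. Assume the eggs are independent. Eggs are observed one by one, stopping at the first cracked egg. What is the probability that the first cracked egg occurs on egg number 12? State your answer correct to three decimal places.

0.032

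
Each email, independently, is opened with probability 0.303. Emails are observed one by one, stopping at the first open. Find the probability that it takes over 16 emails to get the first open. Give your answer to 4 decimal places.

Y = number of emails to the first success; geometric, p = 0.303.
P(Y > 16) = P(first 16 all fail) = (1−p)^16 = 0.003103

0.0031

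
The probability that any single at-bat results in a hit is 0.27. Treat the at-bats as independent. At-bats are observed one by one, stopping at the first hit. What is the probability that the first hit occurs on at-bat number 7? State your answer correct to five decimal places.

Geometric (trials to first success), p = 0.27.
P(Y = 7) = (1−p)^6 · p = 0.15133 · 0.27 = 0.0408602

0.04086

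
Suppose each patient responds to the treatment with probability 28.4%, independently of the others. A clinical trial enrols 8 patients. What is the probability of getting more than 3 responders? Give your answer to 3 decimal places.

0.166

X ~ Binomial(8, 0.284); P(X ≥ 4) = Σ C(8,k) p^k (1−p)^(8−k) over k:
  k=4: C(8,4)·0.284^4·0.716^4 = 0.11968
  k=5: C(8,5)·0.284^5·0.716^3 = 0.03798
  k=6: C(8,6)·0.284^6·0.716^2 = 0.00753
  k=7: C(8,7)·0.284^7·0.716^1 = 0.00085
  k=8: C(8,8)·0.284^8·0.716^0 = 0.00004
Total = 0.16608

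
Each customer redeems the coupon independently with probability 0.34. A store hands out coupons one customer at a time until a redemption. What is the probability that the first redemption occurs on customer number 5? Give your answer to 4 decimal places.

Geometric (trials to first success), p = 0.34.
P(Y = 5) = (1−p)^4 · p = 0.18975 · 0.34 = 0.064514

0.0645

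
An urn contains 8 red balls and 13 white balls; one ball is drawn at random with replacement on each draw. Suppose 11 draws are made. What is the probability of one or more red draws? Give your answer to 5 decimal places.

0.99488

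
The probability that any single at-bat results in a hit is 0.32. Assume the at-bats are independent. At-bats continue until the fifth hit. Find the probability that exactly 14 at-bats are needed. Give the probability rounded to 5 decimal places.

Y = trial on which the fifth success occurs; negative binomial, r=5, p=0.32.
P(Y=14) = C(13,4) · p^5 · (1−p)^9
= 715 · 0.0033554 · 0.031087 = 0.0745824

0.07458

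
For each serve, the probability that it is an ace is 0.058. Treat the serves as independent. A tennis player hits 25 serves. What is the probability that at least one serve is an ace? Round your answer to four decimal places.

P(at least one) = 1 − P(none) = 1 − (1 − 0.058)^25
= 1 − 0.224529 = 0.775471

0.7755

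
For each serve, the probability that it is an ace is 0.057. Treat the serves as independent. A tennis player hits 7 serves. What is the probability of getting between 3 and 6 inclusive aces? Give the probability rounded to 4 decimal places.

X ~ Binomial(7, 0.057); P(3 ≤ X ≤ 6) = Σ C(7,k) p^k (1−p)^(7−k) over k:
  k=3: C(7,3)·0.057^3·0.943^4 = 0.005126
  k=4: C(7,4)·0.057^4·0.943^3 = 0.000310
  k=5: C(7,5)·0.057^5·0.943^2 = 0.000011
  k=6: C(7,6)·0.057^6·0.943^1 = 0.000000
Total = 0.005447

0.0054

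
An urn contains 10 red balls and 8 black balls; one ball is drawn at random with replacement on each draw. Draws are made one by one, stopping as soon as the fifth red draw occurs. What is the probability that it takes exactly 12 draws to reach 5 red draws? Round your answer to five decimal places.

0.05982

Y = trial on which the fifth success occurs; negative binomial, r=5, p=0.555556.
P(Y=12) = C(11,4) · p^5 · (1−p)^7
= 330 · 0.052922 · 0.0034255 = 0.0598238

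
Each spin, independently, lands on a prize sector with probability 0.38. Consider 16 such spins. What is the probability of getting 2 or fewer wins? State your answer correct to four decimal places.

X ~ Binomial(16, 0.38); P(X ≤ 2) = Σ C(16,k) p^k (1−p)^(16−k) over k:
  k=0: C(16,0)·0.38^0·0.62^16 = 0.000477
  k=1: C(16,1)·0.38^1·0.62^15 = 0.004675
  k=2: C(16,2)·0.38^2·0.62^14 = 0.021490
Total = 0.026641

0.0266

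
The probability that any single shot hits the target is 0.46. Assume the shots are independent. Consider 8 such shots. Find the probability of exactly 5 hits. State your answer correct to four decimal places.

X ~ Binomial(n=8, p=0.46).
P(X=5) = C(8,5) · p^5 · (1−p)^3
= 56 · 0.020596 · 0.15746 = 0.181618

0.1816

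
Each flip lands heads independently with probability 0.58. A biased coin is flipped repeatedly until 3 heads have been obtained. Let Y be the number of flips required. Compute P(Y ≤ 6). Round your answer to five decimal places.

0.79201

Finishing within 6 flips ⇔ at least 3 successes in the first 6. With X ~ Binomial(6, 0.58), P(Y ≤ 6) = 1 − P(X ≤ 2).
  k=0: C(6,0)·0.58^0·0.42^6 = 0.0054890
  k=1: C(6,1)·0.58^1·0.42^5 = 0.0454805
  k=2: C(6,2)·0.58^2·0.42^4 = 0.1570162
1 − 0.2079858 = 0.7920142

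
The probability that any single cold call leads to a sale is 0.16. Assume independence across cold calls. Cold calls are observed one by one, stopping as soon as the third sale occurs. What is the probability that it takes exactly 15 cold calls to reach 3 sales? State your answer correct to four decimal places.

Y = trial on which the third success occurs; negative binomial, r=3, p=0.16.
P(Y=15) = C(14,2) · p^3 · (1−p)^12
= 91 · 0.004096 · 0.12341 = 0.045999

0.0460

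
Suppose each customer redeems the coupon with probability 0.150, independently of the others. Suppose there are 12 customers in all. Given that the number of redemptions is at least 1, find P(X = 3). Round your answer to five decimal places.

X ~ Binomial(12, 0.15). Want P(X=3 | X≥1) = P(X=3) / P(X≥1).
P(X=3) = C(12,3)·0.15^3·0.85^9 = 0.1719756
P(X≥1) = 1 − 0.1422418 = 0.8577582
Ratio = 0.1719756 / 0.8577582 = 0.2004942

0.20049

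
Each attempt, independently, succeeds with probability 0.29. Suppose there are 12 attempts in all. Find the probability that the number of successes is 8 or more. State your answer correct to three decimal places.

X ~ Binomial(12, 0.29); P(X ≥ 8) = Σ C(12,k) p^k (1−p)^(12−k) over k:
  k=8: C(12,8)·0.29^8·0.71^4 = 0.00629
  k=9: C(12,9)·0.29^9·0.71^3 = 0.00114
  k=10: C(12,10)·0.29^10·0.71^2 = 0.00014
  k=11: C(12,11)·0.29^11·0.71^1 = 0.00001
  k=12: C(12,12)·0.29^12·0.71^0 = 0.00000
Total = 0.00759

0.008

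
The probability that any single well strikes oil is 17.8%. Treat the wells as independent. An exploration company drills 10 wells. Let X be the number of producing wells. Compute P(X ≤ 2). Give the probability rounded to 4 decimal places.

X ~ Binomial(10, 0.178); P(X ≤ 2) = Σ C(10,k) p^k (1−p)^(10−k) over k:
  k=0: C(10,0)·0.178^0·0.822^10 = 0.140837
  k=1: C(10,1)·0.178^1·0.822^9 = 0.304976
  k=2: C(10,2)·0.178^2·0.822^8 = 0.297185
Total = 0.742999

0.7430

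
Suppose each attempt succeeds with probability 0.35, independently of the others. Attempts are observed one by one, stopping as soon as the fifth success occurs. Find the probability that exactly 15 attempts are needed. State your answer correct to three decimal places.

0.071

Y = trial on which the fifth success occurs; negative binomial, r=5, p=0.35.
P(Y=15) = C(14,4) · p^5 · (1−p)^10
= 1001 · 0.0052522 · 0.013463 = 0.07078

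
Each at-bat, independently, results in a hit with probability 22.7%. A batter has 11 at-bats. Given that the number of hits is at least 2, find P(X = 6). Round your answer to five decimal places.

X ~ Binomial(11, 0.227). Want P(X=6 | X≥2) = P(X=6) / P(X≥2).
P(X=6) = C(11,6)·0.227^6·0.773^5 = 0.0174459
P(X≥2) = 1 − 0.0588809 − 0.1902013 = 0.7509178
Ratio = 0.0174459 / 0.7509178 = 0.0232328

0.02323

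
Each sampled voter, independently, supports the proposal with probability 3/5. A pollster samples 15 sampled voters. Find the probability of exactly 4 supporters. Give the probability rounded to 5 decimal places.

0.00742

X ~ Binomial(n=15, p=0.60).
P(X=4) = C(15,4) · p^4 · (1−p)^11
= 1365 · 0.1296 · 4.1943e-05 = 0.0074199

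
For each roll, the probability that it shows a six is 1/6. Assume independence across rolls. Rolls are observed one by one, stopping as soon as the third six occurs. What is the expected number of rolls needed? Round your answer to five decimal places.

Y = total rolls until the third success; negative binomial with r=3, p=0.166667.
E[Y] = r / p = 3 / 0.166667 = 18.0000000

18.00000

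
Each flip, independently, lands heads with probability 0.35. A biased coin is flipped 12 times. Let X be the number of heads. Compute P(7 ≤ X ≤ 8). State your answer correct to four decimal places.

X ~ Binomial(12, 0.35); P(7 ≤ X ≤ 8) = Σ C(12,k) p^k (1−p)^(12−k) over k:
  k=7: C(12,7)·0.35^7·0.65^5 = 0.059125
  k=8: C(12,8)·0.35^8·0.65^4 = 0.019898
Total = 0.079022

0.0790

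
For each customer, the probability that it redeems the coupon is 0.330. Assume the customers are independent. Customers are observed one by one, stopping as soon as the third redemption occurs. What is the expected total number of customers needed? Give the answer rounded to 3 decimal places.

Y = total customers until the third success; negative binomial with r=3, p=0.33.
E[Y] = r / p = 3 / 0.33 = 9.09091

9.091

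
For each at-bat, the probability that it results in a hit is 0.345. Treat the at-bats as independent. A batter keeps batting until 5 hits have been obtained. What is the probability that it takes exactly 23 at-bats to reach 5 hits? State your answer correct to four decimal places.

0.0176

Y = trial on which the fifth success occurs; negative binomial, r=5, p=0.345.
P(Y=23) = C(22,4) · p^5 · (1−p)^18
= 7315 · 0.0048876 · 0.00049243 = 0.017606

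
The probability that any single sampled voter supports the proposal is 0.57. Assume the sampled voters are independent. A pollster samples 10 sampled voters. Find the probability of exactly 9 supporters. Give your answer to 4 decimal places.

0.0273

X ~ Binomial(n=10, p=0.57).
P(X=9) = C(10,9) · p^9 · (1−p)^1
= 10 · 0.0063515 · 0.43 = 0.027311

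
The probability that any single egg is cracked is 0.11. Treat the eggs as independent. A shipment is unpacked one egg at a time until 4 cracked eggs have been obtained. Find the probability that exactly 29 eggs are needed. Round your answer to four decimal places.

Y = trial on which the fourth success occurs; negative binomial, r=4, p=0.11.
P(Y=29) = C(28,3) · p^4 · (1−p)^25
= 3276 · 0.00014641 · 0.054294 = 0.026041

0.0260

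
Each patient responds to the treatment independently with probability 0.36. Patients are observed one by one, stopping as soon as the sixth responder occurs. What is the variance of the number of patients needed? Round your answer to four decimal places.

Y = total patients until the sixth success; negative binomial with r=6, p=0.36.
Var(Y) = r(1−p)/p² = 6·0.64 / 0.36² = 29.629630

29.6296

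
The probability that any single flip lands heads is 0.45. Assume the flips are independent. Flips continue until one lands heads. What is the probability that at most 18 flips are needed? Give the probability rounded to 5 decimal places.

Y = number of flips to the first success; geometric, p = 0.45.
P(Y ≤ 18) = 1 − (1−p)^18 = 1 − 0.0000212 = 0.9999788

0.99998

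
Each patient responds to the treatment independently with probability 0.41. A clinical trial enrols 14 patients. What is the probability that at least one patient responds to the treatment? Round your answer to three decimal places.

P(at least one) = 1 − P(none) = 1 − (1 − 0.41)^14
= 1 − 0.00062 = 0.99938

0.999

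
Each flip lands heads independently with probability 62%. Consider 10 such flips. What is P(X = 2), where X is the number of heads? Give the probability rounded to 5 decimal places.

0.00752

X ~ Binomial(n=10, p=0.62).
P(X=2) = C(10,2) · p^2 · (1−p)^8
= 45 · 0.3844 · 0.00043478 = 0.0075208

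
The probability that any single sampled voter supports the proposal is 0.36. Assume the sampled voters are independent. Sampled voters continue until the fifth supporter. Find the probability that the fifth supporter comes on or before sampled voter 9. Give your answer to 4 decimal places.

Finishing within 9 sampled voters ⇔ at least 5 successes in the first 9. With X ~ Binomial(9, 0.36), P(Y ≤ 9) = 1 − P(X ≤ 4).
  k=0: C(9,0)·0.36^0·0.64^9 = 0.018014
  k=1: C(9,1)·0.36^1·0.64^8 = 0.091198
  k=2: C(9,2)·0.36^2·0.64^7 = 0.205195
  k=3: C(9,3)·0.36^3·0.64^6 = 0.269319
  k=4: C(9,4)·0.36^4·0.64^5 = 0.227238
1 − 0.810964 = 0.189036

0.1890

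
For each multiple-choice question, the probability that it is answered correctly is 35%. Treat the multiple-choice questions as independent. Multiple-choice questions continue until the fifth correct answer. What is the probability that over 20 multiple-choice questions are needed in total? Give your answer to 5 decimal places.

0.11820

Needing more than 20 multiple-choice questions ⇔ fewer than 5 successes in the first 20. With X ~ Binomial(20, 0.35), P(Y > 20) = P(X ≤ 4).
  k=0: C(20,0)·0.35^0·0.65^20 = 0.0001812
  k=1: C(20,1)·0.35^1·0.65^19 = 0.0019519
  k=2: C(20,2)·0.35^2·0.65^18 = 0.0099846
  k=3: C(20,3)·0.35^3·0.65^17 = 0.0322579
  k=4: C(20,4)·0.35^4·0.65^16 = 0.0738210
P(X ≤ 4) = 0.1181966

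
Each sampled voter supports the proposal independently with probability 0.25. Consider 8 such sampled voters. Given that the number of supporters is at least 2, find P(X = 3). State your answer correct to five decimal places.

0.32807

X ~ Binomial(8, 0.25). Want P(X=3 | X≥2) = P(X=3) / P(X≥2).
P(X=3) = C(8,3)·0.25^3·0.75^5 = 0.2076416
P(X≥2) = 1 − 0.1001129 − 0.2669678 = 0.6329193
Ratio = 0.2076416 / 0.6329193 = 0.3280696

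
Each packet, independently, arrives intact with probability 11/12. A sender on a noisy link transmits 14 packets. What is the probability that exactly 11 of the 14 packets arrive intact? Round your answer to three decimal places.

0.081

X ~ Binomial(n=14, p=0.916667).
P(X=11) = C(14,11) · p^11 · (1−p)^3
= 364 · 0.384 · 0.0005787 = 0.08089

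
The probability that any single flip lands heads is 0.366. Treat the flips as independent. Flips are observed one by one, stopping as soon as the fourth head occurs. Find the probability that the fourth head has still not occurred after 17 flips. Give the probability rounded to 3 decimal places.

0.081

Needing more than 17 flips ⇔ fewer than 4 successes in the first 17. With X ~ Binomial(17, 0.366), P(Y > 17) = P(X ≤ 3).
  k=0: C(17,0)·0.366^0·0.634^17 = 0.00043
  k=1: C(17,1)·0.366^1·0.634^16 = 0.00424
  k=2: C(17,2)·0.366^2·0.634^15 = 0.01958
  k=3: C(17,3)·0.366^3·0.634^14 = 0.05652
P(X ≤ 3) = 0.08077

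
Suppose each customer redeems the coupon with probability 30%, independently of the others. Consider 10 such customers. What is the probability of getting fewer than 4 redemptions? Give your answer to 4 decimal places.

0.6496

X ~ Binomial(10, 0.30); P(X ≤ 3) = Σ C(10,k) p^k (1−p)^(10−k) over k:
  k=0: C(10,0)·0.30^0·0.70^10 = 0.028248
  k=1: C(10,1)·0.30^1·0.70^9 = 0.121061
  k=2: C(10,2)·0.30^2·0.70^8 = 0.233474
  k=3: C(10,3)·0.30^3·0.70^7 = 0.266828
Total = 0.649611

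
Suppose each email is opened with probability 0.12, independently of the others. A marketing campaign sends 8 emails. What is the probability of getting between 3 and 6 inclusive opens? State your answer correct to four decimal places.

X ~ Binomial(8, 0.12); P(3 ≤ X ≤ 6) = Σ C(8,k) p^k (1−p)^(8−k) over k:
  k=3: C(8,3)·0.12^3·0.88^5 = 0.051068
  k=4: C(8,4)·0.12^4·0.88^4 = 0.008705
  k=5: C(8,5)·0.12^5·0.88^3 = 0.000950
  k=6: C(8,6)·0.12^6·0.88^2 = 0.000065
Total = 0.060787

0.0608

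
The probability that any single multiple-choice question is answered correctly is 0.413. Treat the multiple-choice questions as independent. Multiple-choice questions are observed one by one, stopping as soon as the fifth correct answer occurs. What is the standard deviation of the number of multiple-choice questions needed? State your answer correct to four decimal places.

4.1481

Y = total multiple-choice questions until the fifth success; negative binomial with r=5, p=0.413.
SD(Y) = √[r(1−p)/p²] = √(17.207113) = 4.148146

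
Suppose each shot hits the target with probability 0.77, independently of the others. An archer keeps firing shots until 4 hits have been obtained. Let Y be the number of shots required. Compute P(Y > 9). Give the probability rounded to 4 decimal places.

Needing more than 9 shots ⇔ fewer than 4 successes in the first 9. With X ~ Binomial(9, 0.77), P(Y > 9) = P(X ≤ 3).
  k=0: C(9,0)·0.77^0·0.23^9 = 0.000002
  k=1: C(9,1)·0.77^1·0.23^8 = 0.000054
  k=2: C(9,2)·0.77^2·0.23^7 = 0.000727
  k=3: C(9,3)·0.77^3·0.23^6 = 0.005677
P(X ≤ 3) = 0.006460

0.0065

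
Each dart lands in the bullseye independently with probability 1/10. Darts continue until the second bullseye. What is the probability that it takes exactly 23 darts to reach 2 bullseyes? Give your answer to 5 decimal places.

Y = trial on which the second success occurs; negative binomial, r=2, p=0.10.
P(Y=23) = C(22,1) · p^2 · (1−p)^21
= 22 · 0.01 · 0.10942 = 0.0240722

0.02407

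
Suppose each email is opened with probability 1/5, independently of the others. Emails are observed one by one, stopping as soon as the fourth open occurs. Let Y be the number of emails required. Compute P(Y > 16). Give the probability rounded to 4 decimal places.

0.5981

Needing more than 16 emails ⇔ fewer than 4 successes in the first 16. With X ~ Binomial(16, 0.20), P(Y > 16) = P(X ≤ 3).
  k=0: C(16,0)·0.20^0·0.80^16 = 0.028147
  k=1: C(16,1)·0.20^1·0.80^15 = 0.112590
  k=2: C(16,2)·0.20^2·0.80^14 = 0.211106
  k=3: C(16,3)·0.20^3·0.80^13 = 0.246291
P(X ≤ 3) = 0.598134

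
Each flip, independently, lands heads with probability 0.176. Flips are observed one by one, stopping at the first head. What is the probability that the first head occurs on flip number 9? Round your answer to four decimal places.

Geometric (trials to first success), p = 0.176.
P(Y = 9) = (1−p)^8 · p = 0.21253 · 0.176 = 0.037405

0.0374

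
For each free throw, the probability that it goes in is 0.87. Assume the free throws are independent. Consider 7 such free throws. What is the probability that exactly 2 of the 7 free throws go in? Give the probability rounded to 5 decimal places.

0.00059

X ~ Binomial(n=7, p=0.87).
P(X=2) = C(7,2) · p^2 · (1−p)^5
= 21 · 0.7569 · 3.7129e-05 = 0.0005902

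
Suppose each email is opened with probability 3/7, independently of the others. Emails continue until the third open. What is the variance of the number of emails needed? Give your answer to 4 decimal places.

Y = total emails until the third success; negative binomial with r=3, p=0.428571.
Var(Y) = r(1−p)/p² = 3·0.571429 / 0.428571² = 9.333333

9.3333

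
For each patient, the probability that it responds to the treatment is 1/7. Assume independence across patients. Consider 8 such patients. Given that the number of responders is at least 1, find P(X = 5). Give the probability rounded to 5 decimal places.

X ~ Binomial(8, 0.142857). Want P(X=5 | X≥1) = P(X=5) / P(X≥1).
P(X=5) = C(8,5)·0.142857^5·0.857143^3 = 0.0020983
P(X≥1) = 1 − 0.2913572 = 0.7086428
Ratio = 0.0020983 / 0.7086428 = 0.0029609

0.00296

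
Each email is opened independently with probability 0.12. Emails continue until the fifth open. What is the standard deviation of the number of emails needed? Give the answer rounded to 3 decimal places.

17.480

Y = total emails until the fifth success; negative binomial with r=5, p=0.12.
SD(Y) = √[r(1−p)/p²] = √(305.55556) = 17.48015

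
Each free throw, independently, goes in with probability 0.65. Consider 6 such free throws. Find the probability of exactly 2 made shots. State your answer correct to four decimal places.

0.0951

X ~ Binomial(n=6, p=0.65).
P(X=2) = C(6,2) · p^2 · (1−p)^4
= 15 · 0.4225 · 0.015006 = 0.095102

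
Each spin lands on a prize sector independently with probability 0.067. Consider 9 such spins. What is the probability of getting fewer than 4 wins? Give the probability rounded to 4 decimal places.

X ~ Binomial(9, 0.067); P(X ≤ 3) = Σ C(9,k) p^k (1−p)^(9−k) over k:
  k=0: C(9,0)·0.067^0·0.933^9 = 0.535716
  k=1: C(9,1)·0.067^1·0.933^8 = 0.346235
  k=2: C(9,2)·0.067^2·0.933^7 = 0.099454
  k=3: C(9,3)·0.067^3·0.933^6 = 0.016665
Total = 0.998070

0.9981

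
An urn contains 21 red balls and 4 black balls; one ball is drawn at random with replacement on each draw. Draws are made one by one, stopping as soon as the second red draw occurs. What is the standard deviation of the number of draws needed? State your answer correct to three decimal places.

Y = total draws until the second success; negative binomial with r=2, p=0.84.
SD(Y) = √[r(1−p)/p²] = √(0.45351) = 0.67344

0.673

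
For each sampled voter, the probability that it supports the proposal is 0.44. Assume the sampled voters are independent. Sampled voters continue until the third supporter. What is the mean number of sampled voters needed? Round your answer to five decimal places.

6.81818

Y = total sampled voters until the third success; negative binomial with r=3, p=0.44.
E[Y] = r / p = 3 / 0.44 = 6.8181818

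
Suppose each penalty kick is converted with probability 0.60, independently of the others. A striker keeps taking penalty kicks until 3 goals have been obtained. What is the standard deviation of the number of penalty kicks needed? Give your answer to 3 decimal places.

Y = total penalty kicks until the third success; negative binomial with r=3, p=0.60.
SD(Y) = √[r(1−p)/p²] = √(3.33333) = 1.82574

1.826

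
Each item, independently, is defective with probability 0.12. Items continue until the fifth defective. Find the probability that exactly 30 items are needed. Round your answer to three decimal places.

Y = trial on which the fifth success occurs; negative binomial, r=5, p=0.12.
P(Y=30) = C(29,4) · p^5 · (1−p)^25
= 23751 · 2.4883e-05 · 0.040932 = 0.02419

0.024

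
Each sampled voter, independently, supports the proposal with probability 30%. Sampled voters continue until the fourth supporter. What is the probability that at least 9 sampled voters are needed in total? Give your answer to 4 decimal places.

0.8059

Needing more than 8 sampled voters ⇔ fewer than 4 successes in the first 8. With X ~ Binomial(8, 0.30), P(Y > 8) = P(X ≤ 3).
  k=0: C(8,0)·0.30^0·0.70^8 = 0.057648
  k=1: C(8,1)·0.30^1·0.70^7 = 0.197650
  k=2: C(8,2)·0.30^2·0.70^6 = 0.296475
  k=3: C(8,3)·0.30^3·0.70^5 = 0.254122
P(X ≤ 3) = 0.805896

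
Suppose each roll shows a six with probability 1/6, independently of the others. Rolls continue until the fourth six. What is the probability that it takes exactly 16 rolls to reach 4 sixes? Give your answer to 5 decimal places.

Y = trial on which the fourth success occurs; negative binomial, r=4, p=0.166667.
P(Y=16) = C(15,3) · p^4 · (1−p)^12
= 455 · 0.0007716 · 0.11216 = 0.0393760

0.03938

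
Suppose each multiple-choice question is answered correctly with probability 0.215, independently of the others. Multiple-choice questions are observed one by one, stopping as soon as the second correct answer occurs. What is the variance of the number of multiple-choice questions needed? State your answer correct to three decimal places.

Y = total multiple-choice questions until the second success; negative binomial with r=2, p=0.215.
Var(Y) = r(1−p)/p² = 2·0.785 / 0.215² = 33.96431

33.964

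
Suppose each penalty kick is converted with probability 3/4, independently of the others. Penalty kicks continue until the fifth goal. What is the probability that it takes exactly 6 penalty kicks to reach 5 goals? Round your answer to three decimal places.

0.297

Y = trial on which the fifth success occurs; negative binomial, r=5, p=0.75.
P(Y=6) = C(5,4) · p^5 · (1−p)^1
= 5 · 0.2373 · 0.25 = 0.29663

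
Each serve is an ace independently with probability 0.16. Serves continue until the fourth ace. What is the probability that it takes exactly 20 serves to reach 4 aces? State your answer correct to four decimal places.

0.0390

Y = trial on which the fourth success occurs; negative binomial, r=4, p=0.16.
P(Y=20) = C(19,3) · p^4 · (1−p)^16
= 969 · 0.00065536 · 0.061442 = 0.039019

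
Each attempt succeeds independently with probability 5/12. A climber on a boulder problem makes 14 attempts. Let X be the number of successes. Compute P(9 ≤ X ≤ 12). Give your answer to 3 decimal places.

X ~ Binomial(14, 0.416667); P(9 ≤ X ≤ 12) = Σ C(14,k) p^k (1−p)^(14−k) over k:
  k=9: C(14,9)·0.416667^9·0.583333^5 = 0.05119
  k=10: C(14,10)·0.416667^10·0.583333^4 = 0.01828
  k=11: C(14,11)·0.416667^11·0.583333^3 = 0.00475
  k=12: C(14,12)·0.416667^12·0.583333^2 = 0.00085
Total = 0.07506

0.075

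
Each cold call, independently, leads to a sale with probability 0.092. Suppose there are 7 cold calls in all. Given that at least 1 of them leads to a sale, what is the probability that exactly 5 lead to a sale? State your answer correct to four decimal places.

0.0002

X ~ Binomial(7, 0.092). Want P(X=5 | X≥1) = P(X=5) / P(X≥1).
P(X=5) = C(7,5)·0.092^5·0.908^2 = 0.000114
P(X≥1) = 1 − 0.508863 = 0.491137
Ratio = 0.000114 / 0.491137 = 0.000232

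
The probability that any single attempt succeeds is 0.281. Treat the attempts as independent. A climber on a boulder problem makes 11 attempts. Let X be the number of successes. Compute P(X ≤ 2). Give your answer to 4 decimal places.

X ~ Binomial(11, 0.281); P(X ≤ 2) = Σ C(11,k) p^k (1−p)^(11−k) over k:
  k=0: C(11,0)·0.281^0·0.719^11 = 0.026547
  k=1: C(11,1)·0.281^1·0.719^10 = 0.114127
  k=2: C(11,2)·0.281^2·0.719^9 = 0.223016
Total = 0.363690

0.3637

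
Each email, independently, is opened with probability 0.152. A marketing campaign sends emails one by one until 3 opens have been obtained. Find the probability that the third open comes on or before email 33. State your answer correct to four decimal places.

Finishing within 33 emails ⇔ at least 3 successes in the first 33. With X ~ Binomial(33, 0.152), P(Y ≤ 33) = 1 − P(X ≤ 2).
  k=0: C(33,0)·0.152^0·0.848^33 = 0.004336
  k=1: C(33,1)·0.152^1·0.848^32 = 0.025646
  k=2: C(33,2)·0.152^2·0.848^31 = 0.073552
1 − 0.103534 = 0.896466

0.8965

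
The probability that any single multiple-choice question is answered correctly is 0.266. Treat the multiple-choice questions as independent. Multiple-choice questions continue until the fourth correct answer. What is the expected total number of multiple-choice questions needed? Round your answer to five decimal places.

Y = total multiple-choice questions until the fourth success; negative binomial with r=4, p=0.266.
E[Y] = r / p = 4 / 0.266 = 15.0375940

15.03759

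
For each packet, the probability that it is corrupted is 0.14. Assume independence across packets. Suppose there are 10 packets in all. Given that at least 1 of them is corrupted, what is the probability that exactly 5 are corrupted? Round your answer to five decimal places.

X ~ Binomial(10, 0.14). Want P(X=5 | X≥1) = P(X=5) / P(X≥1).
P(X=5) = C(10,5)·0.14^5·0.86^5 = 0.0063758
P(X≥1) = 1 − 0.2213016 = 0.7786984
Ratio = 0.0063758 / 0.7786984 = 0.0081877

0.00819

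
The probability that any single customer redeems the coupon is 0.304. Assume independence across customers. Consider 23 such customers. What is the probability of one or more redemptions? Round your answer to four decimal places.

P(at least one) = 1 − P(none) = 1 − (1 − 0.304)^23
= 1 − 0.000240 = 0.999760

0.9998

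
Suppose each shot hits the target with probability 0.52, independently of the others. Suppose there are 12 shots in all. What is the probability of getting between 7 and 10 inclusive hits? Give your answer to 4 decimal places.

X ~ Binomial(12, 0.52); P(7 ≤ X ≤ 10) = Σ C(12,k) p^k (1−p)^(12−k) over k:
  k=7: C(12,7)·0.52^7·0.48^5 = 0.207470
  k=8: C(12,8)·0.52^8·0.48^4 = 0.140474
  k=9: C(12,9)·0.52^9·0.48^3 = 0.067636
  k=10: C(12,10)·0.52^10·0.48^2 = 0.021982
Total = 0.437561

0.4376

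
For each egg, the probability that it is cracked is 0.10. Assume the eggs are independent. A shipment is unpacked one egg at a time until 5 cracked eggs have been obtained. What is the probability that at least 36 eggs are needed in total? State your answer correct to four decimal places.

0.7307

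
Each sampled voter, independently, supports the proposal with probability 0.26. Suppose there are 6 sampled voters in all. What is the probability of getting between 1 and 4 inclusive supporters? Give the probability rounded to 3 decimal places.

X ~ Binomial(6, 0.26); P(1 ≤ X ≤ 4) = Σ C(6,k) p^k (1−p)^(6−k) over k:
  k=1: C(6,1)·0.26^1·0.74^5 = 0.34617
  k=2: C(6,2)·0.26^2·0.74^4 = 0.30406
  k=3: C(6,3)·0.26^3·0.74^3 = 0.14244
  k=4: C(6,4)·0.26^4·0.74^2 = 0.03754
Total = 0.83021

0.830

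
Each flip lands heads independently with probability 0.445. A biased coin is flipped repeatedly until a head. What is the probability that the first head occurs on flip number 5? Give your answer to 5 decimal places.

0.04222

Geometric (trials to first success), p = 0.445.
P(Y = 5) = (1−p)^4 · p = 0.094879 · 0.445 = 0.0422213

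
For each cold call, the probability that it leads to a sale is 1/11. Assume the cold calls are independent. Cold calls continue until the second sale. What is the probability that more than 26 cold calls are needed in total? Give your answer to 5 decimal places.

0.30206

Needing more than 26 cold calls ⇔ fewer than 2 successes in the first 26. With X ~ Binomial(26, 0.090909), P(Y > 26) = P(X ≤ 1).
  k=0: C(26,0)·0.090909^0·0.909091^26 = 0.0839055
  k=1: C(26,1)·0.090909^1·0.909091^25 = 0.2181542
P(X ≤ 1) = 0.3020596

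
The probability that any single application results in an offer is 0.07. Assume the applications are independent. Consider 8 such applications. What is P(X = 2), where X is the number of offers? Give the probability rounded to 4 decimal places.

X ~ Binomial(n=8, p=0.07).
P(X=2) = C(8,2) · p^2 · (1−p)^6
= 28 · 0.0049 · 0.64699 = 0.088767

0.0888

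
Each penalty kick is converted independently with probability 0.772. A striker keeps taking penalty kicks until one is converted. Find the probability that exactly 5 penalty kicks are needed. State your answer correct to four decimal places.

0.0021

Geometric (trials to first success), p = 0.772.
P(Y = 5) = (1−p)^4 · p = 0.0027023 · 0.772 = 0.002086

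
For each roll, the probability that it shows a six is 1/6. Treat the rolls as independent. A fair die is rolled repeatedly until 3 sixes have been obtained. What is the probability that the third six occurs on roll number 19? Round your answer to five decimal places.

0.03831

Y = trial on which the third success occurs; negative binomial, r=3, p=0.166667.
P(Y=19) = C(18,2) · p^3 · (1−p)^16
= 153 · 0.0046296 · 0.054088 = 0.0383123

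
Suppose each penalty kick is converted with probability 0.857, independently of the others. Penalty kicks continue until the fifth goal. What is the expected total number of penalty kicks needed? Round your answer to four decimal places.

5.8343

Y = total penalty kicks until the fifth success; negative binomial with r=5, p=0.857.
E[Y] = r / p = 5 / 0.857 = 5.834306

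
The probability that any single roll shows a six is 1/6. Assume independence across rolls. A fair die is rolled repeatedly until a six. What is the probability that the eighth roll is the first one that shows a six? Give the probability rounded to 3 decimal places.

Geometric (trials to first success), p = 0.166667.
P(Y = 8) = (1−p)^7 · p = 0.27908 · 0.166667 = 0.04651

0.047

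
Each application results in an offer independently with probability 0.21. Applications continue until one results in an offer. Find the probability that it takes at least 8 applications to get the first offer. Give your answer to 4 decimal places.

Y = number of applications to the first success; geometric, p = 0.21.
P(Y > 7) = P(first 7 all fail) = (1−p)^7 = 0.192039

0.1920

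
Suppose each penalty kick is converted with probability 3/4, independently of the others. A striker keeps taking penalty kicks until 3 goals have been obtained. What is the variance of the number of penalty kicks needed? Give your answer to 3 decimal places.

Y = total penalty kicks until the third success; negative binomial with r=3, p=0.75.
Var(Y) = r(1−p)/p² = 3·0.25 / 0.75² = 1.33333

1.333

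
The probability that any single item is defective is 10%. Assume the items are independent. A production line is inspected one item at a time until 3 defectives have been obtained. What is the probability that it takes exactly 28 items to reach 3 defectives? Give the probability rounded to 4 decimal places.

0.0252

Y = trial on which the third success occurs; negative binomial, r=3, p=0.10.
P(Y=28) = C(27,2) · p^3 · (1−p)^25
= 351 · 0.001 · 0.07179 = 0.025198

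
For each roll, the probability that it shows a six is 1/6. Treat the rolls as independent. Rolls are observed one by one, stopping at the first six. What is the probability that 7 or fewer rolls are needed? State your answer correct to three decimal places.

0.721

Y = number of rolls to the first success; geometric, p = 0.166667.
P(Y ≤ 7) = 1 − (1−p)^7 = 1 − 0.27908 = 0.72092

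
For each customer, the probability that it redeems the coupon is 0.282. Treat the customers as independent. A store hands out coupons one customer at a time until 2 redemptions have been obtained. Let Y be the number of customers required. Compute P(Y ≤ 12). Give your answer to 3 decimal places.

Finishing within 12 customers ⇔ at least 2 successes in the first 12. With X ~ Binomial(12, 0.282), P(Y ≤ 12) = 1 − P(X ≤ 1).
  k=0: C(12,0)·0.282^0·0.718^12 = 0.01877
  k=1: C(12,1)·0.282^1·0.718^11 = 0.08847
1 − 0.10724 = 0.89276

0.893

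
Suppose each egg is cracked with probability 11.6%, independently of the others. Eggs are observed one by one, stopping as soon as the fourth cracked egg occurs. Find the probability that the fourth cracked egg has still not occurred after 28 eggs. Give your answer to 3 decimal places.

Needing more than 28 eggs ⇔ fewer than 4 successes in the first 28. With X ~ Binomial(28, 0.116), P(Y > 28) = P(X ≤ 3).
  k=0: C(28,0)·0.116^0·0.884^28 = 0.03167
  k=1: C(28,1)·0.116^1·0.884^27 = 0.11637
  k=2: C(28,2)·0.116^2·0.884^26 = 0.20614
  k=3: C(28,3)·0.116^3·0.884^25 = 0.23444
P(X ≤ 3) = 0.58862

0.589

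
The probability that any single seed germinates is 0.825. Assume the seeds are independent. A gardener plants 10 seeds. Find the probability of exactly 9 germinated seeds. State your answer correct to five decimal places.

0.30983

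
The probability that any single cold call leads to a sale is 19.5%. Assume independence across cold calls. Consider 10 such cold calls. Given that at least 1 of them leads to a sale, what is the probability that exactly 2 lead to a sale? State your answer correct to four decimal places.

X ~ Binomial(10, 0.195). Want P(X=2 | X≥1) = P(X=2) / P(X≥1).
P(X=2) = C(10,2)·0.195^2·0.805^8 = 0.301751
P(X≥1) = 1 − 0.114277 = 0.885723
Ratio = 0.301751 / 0.885723 = 0.340683

0.3407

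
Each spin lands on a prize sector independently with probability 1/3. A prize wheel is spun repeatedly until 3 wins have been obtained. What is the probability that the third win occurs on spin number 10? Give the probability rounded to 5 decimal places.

Y = trial on which the third success occurs; negative binomial, r=3, p=0.333333.
P(Y=10) = C(9,2) · p^3 · (1−p)^7
= 36 · 0.037037 · 0.058528 = 0.0780369

0.07804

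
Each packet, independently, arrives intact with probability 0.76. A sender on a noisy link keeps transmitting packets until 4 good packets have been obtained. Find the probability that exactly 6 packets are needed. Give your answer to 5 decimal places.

0.19217

Y = trial on which the fourth success occurs; negative binomial, r=4, p=0.76.
P(Y=6) = C(5,3) · p^4 · (1−p)^2
= 10 · 0.33362 · 0.0576 = 0.1921661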